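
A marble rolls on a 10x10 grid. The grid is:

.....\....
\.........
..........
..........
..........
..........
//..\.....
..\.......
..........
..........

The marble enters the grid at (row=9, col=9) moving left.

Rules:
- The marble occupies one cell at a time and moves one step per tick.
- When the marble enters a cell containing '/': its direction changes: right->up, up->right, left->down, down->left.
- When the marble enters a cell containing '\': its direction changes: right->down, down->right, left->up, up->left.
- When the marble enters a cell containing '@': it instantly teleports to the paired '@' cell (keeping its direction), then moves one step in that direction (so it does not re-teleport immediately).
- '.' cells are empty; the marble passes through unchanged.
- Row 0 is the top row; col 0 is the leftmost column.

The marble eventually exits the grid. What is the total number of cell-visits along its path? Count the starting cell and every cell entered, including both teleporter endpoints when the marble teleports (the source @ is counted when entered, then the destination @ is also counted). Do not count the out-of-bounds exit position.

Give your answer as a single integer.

Answer: 10

Derivation:
Step 1: enter (9,9), '.' pass, move left to (9,8)
Step 2: enter (9,8), '.' pass, move left to (9,7)
Step 3: enter (9,7), '.' pass, move left to (9,6)
Step 4: enter (9,6), '.' pass, move left to (9,5)
Step 5: enter (9,5), '.' pass, move left to (9,4)
Step 6: enter (9,4), '.' pass, move left to (9,3)
Step 7: enter (9,3), '.' pass, move left to (9,2)
Step 8: enter (9,2), '.' pass, move left to (9,1)
Step 9: enter (9,1), '.' pass, move left to (9,0)
Step 10: enter (9,0), '.' pass, move left to (9,-1)
Step 11: at (9,-1) — EXIT via left edge, pos 9
Path length (cell visits): 10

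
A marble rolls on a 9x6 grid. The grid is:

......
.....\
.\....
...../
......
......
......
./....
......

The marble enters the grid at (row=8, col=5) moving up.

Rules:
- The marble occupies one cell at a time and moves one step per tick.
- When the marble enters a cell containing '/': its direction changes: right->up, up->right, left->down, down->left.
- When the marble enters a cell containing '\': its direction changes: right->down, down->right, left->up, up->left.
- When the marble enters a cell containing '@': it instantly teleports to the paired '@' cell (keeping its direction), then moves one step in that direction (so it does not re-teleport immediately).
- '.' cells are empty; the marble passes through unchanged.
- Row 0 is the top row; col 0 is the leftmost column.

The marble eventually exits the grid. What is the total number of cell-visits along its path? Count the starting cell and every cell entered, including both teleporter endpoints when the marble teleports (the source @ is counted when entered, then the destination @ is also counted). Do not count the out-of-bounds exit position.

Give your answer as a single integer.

Step 1: enter (8,5), '.' pass, move up to (7,5)
Step 2: enter (7,5), '.' pass, move up to (6,5)
Step 3: enter (6,5), '.' pass, move up to (5,5)
Step 4: enter (5,5), '.' pass, move up to (4,5)
Step 5: enter (4,5), '.' pass, move up to (3,5)
Step 6: enter (3,5), '/' deflects up->right, move right to (3,6)
Step 7: at (3,6) — EXIT via right edge, pos 3
Path length (cell visits): 6

Answer: 6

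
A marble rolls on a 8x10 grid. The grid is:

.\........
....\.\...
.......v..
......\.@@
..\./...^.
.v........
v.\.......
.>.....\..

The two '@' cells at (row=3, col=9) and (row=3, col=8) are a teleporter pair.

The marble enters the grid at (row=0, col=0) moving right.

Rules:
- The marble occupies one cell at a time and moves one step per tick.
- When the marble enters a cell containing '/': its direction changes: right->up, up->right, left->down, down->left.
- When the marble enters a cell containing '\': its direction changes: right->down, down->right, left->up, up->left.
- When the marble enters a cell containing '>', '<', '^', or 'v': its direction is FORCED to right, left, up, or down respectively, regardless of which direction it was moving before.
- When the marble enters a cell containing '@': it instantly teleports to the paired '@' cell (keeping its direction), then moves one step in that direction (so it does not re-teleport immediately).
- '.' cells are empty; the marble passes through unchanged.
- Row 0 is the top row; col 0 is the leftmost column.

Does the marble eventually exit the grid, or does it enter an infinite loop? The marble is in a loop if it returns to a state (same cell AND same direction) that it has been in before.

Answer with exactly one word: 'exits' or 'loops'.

Answer: exits

Derivation:
Step 1: enter (0,0), '.' pass, move right to (0,1)
Step 2: enter (0,1), '\' deflects right->down, move down to (1,1)
Step 3: enter (1,1), '.' pass, move down to (2,1)
Step 4: enter (2,1), '.' pass, move down to (3,1)
Step 5: enter (3,1), '.' pass, move down to (4,1)
Step 6: enter (4,1), '.' pass, move down to (5,1)
Step 7: enter (5,1), 'v' forces down->down, move down to (6,1)
Step 8: enter (6,1), '.' pass, move down to (7,1)
Step 9: enter (7,1), '>' forces down->right, move right to (7,2)
Step 10: enter (7,2), '.' pass, move right to (7,3)
Step 11: enter (7,3), '.' pass, move right to (7,4)
Step 12: enter (7,4), '.' pass, move right to (7,5)
Step 13: enter (7,5), '.' pass, move right to (7,6)
Step 14: enter (7,6), '.' pass, move right to (7,7)
Step 15: enter (7,7), '\' deflects right->down, move down to (8,7)
Step 16: at (8,7) — EXIT via bottom edge, pos 7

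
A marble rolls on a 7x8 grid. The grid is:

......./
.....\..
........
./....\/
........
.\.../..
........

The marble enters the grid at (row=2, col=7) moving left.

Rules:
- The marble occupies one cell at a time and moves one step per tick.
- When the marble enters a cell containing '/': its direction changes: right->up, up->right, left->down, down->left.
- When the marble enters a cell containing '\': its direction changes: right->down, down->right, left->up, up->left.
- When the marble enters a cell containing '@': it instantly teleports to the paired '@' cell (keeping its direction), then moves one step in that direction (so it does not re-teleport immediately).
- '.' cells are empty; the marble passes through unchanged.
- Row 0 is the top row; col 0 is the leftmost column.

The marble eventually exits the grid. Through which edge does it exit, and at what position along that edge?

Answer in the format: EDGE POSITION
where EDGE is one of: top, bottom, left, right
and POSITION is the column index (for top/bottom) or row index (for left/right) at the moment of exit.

Answer: left 2

Derivation:
Step 1: enter (2,7), '.' pass, move left to (2,6)
Step 2: enter (2,6), '.' pass, move left to (2,5)
Step 3: enter (2,5), '.' pass, move left to (2,4)
Step 4: enter (2,4), '.' pass, move left to (2,3)
Step 5: enter (2,3), '.' pass, move left to (2,2)
Step 6: enter (2,2), '.' pass, move left to (2,1)
Step 7: enter (2,1), '.' pass, move left to (2,0)
Step 8: enter (2,0), '.' pass, move left to (2,-1)
Step 9: at (2,-1) — EXIT via left edge, pos 2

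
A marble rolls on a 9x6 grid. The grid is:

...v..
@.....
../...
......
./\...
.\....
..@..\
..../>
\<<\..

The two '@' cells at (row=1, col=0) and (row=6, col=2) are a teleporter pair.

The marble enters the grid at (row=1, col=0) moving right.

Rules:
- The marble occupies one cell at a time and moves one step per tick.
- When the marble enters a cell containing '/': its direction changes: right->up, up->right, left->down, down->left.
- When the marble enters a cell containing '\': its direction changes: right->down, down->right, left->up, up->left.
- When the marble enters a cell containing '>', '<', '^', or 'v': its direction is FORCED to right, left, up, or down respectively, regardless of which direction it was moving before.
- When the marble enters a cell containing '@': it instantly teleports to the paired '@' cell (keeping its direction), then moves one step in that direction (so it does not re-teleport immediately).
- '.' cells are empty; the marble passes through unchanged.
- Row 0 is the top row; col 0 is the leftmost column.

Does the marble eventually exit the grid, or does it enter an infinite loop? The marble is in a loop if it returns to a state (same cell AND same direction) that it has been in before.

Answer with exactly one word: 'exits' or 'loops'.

Answer: exits

Derivation:
Step 1: enter (1,0), '@' teleport (1,0)->(6,2), also enter (6,2), move right to (6,3)
Step 2: enter (6,3), '.' pass, move right to (6,4)
Step 3: enter (6,4), '.' pass, move right to (6,5)
Step 4: enter (6,5), '\' deflects right->down, move down to (7,5)
Step 5: enter (7,5), '>' forces down->right, move right to (7,6)
Step 6: at (7,6) — EXIT via right edge, pos 7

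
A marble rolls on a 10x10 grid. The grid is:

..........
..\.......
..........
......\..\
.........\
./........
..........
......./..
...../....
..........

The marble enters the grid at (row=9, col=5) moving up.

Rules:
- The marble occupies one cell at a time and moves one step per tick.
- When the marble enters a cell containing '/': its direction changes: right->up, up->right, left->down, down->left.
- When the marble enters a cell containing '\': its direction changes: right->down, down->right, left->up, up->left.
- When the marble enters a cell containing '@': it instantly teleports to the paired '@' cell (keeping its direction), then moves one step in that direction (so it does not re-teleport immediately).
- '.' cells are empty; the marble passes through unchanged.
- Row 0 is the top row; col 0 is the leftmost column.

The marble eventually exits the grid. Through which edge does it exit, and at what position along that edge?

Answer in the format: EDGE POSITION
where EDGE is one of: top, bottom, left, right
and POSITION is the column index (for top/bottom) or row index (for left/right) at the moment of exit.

Answer: right 8

Derivation:
Step 1: enter (9,5), '.' pass, move up to (8,5)
Step 2: enter (8,5), '/' deflects up->right, move right to (8,6)
Step 3: enter (8,6), '.' pass, move right to (8,7)
Step 4: enter (8,7), '.' pass, move right to (8,8)
Step 5: enter (8,8), '.' pass, move right to (8,9)
Step 6: enter (8,9), '.' pass, move right to (8,10)
Step 7: at (8,10) — EXIT via right edge, pos 8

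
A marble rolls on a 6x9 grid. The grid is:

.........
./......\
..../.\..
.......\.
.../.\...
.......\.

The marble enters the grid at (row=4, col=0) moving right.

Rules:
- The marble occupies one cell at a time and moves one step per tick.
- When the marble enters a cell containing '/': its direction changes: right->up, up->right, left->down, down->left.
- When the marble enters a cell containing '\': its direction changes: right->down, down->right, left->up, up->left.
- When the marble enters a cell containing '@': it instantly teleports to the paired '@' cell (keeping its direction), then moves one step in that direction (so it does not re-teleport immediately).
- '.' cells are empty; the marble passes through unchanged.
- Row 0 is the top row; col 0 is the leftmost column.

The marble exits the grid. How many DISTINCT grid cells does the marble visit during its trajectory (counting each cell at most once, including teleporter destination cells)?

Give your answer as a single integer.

Answer: 8

Derivation:
Step 1: enter (4,0), '.' pass, move right to (4,1)
Step 2: enter (4,1), '.' pass, move right to (4,2)
Step 3: enter (4,2), '.' pass, move right to (4,3)
Step 4: enter (4,3), '/' deflects right->up, move up to (3,3)
Step 5: enter (3,3), '.' pass, move up to (2,3)
Step 6: enter (2,3), '.' pass, move up to (1,3)
Step 7: enter (1,3), '.' pass, move up to (0,3)
Step 8: enter (0,3), '.' pass, move up to (-1,3)
Step 9: at (-1,3) — EXIT via top edge, pos 3
Distinct cells visited: 8 (path length 8)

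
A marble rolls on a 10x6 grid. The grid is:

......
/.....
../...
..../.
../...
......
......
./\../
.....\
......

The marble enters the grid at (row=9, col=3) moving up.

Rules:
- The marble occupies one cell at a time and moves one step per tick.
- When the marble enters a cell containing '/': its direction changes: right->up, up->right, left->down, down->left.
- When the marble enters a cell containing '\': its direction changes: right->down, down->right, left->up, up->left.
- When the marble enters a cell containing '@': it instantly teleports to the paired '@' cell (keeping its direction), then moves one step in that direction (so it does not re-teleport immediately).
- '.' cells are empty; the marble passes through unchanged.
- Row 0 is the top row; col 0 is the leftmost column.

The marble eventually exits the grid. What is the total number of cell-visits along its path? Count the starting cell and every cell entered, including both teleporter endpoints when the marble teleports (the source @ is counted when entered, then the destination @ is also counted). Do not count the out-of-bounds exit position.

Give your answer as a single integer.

Answer: 10

Derivation:
Step 1: enter (9,3), '.' pass, move up to (8,3)
Step 2: enter (8,3), '.' pass, move up to (7,3)
Step 3: enter (7,3), '.' pass, move up to (6,3)
Step 4: enter (6,3), '.' pass, move up to (5,3)
Step 5: enter (5,3), '.' pass, move up to (4,3)
Step 6: enter (4,3), '.' pass, move up to (3,3)
Step 7: enter (3,3), '.' pass, move up to (2,3)
Step 8: enter (2,3), '.' pass, move up to (1,3)
Step 9: enter (1,3), '.' pass, move up to (0,3)
Step 10: enter (0,3), '.' pass, move up to (-1,3)
Step 11: at (-1,3) — EXIT via top edge, pos 3
Path length (cell visits): 10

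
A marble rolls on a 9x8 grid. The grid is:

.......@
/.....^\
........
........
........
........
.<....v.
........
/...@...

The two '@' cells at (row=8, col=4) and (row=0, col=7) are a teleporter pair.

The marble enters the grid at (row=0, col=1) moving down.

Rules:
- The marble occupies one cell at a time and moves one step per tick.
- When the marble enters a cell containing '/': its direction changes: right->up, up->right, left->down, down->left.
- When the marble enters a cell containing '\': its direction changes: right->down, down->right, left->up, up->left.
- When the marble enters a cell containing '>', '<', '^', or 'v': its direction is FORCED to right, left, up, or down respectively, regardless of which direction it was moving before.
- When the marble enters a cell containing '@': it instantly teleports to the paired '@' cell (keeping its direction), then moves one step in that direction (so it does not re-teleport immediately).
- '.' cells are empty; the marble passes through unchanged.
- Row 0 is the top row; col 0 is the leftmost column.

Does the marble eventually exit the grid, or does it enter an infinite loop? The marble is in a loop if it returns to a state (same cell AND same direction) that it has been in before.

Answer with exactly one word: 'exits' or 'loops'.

Answer: exits

Derivation:
Step 1: enter (0,1), '.' pass, move down to (1,1)
Step 2: enter (1,1), '.' pass, move down to (2,1)
Step 3: enter (2,1), '.' pass, move down to (3,1)
Step 4: enter (3,1), '.' pass, move down to (4,1)
Step 5: enter (4,1), '.' pass, move down to (5,1)
Step 6: enter (5,1), '.' pass, move down to (6,1)
Step 7: enter (6,1), '<' forces down->left, move left to (6,0)
Step 8: enter (6,0), '.' pass, move left to (6,-1)
Step 9: at (6,-1) — EXIT via left edge, pos 6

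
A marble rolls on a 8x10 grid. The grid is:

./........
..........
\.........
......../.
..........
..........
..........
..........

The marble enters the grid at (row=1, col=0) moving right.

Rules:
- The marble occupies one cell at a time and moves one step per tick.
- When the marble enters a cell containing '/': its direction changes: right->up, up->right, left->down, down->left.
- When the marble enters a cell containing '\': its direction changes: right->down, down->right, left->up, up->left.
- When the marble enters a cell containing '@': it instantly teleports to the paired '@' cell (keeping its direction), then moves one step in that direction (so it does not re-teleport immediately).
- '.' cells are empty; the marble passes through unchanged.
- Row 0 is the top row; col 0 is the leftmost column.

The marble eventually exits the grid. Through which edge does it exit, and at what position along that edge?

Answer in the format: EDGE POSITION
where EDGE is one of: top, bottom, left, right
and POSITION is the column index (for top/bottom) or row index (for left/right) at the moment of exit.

Answer: right 1

Derivation:
Step 1: enter (1,0), '.' pass, move right to (1,1)
Step 2: enter (1,1), '.' pass, move right to (1,2)
Step 3: enter (1,2), '.' pass, move right to (1,3)
Step 4: enter (1,3), '.' pass, move right to (1,4)
Step 5: enter (1,4), '.' pass, move right to (1,5)
Step 6: enter (1,5), '.' pass, move right to (1,6)
Step 7: enter (1,6), '.' pass, move right to (1,7)
Step 8: enter (1,7), '.' pass, move right to (1,8)
Step 9: enter (1,8), '.' pass, move right to (1,9)
Step 10: enter (1,9), '.' pass, move right to (1,10)
Step 11: at (1,10) — EXIT via right edge, pos 1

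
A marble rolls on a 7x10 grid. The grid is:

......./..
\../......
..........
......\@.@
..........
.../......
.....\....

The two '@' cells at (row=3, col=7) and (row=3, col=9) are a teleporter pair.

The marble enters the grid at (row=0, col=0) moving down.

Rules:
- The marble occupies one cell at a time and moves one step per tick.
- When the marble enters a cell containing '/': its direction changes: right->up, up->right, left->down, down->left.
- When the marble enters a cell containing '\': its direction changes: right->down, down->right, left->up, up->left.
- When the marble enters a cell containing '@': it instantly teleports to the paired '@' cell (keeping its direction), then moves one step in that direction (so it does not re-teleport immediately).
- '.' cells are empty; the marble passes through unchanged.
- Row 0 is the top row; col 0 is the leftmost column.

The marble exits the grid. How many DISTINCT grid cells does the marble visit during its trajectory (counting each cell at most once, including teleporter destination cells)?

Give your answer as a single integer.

Answer: 6

Derivation:
Step 1: enter (0,0), '.' pass, move down to (1,0)
Step 2: enter (1,0), '\' deflects down->right, move right to (1,1)
Step 3: enter (1,1), '.' pass, move right to (1,2)
Step 4: enter (1,2), '.' pass, move right to (1,3)
Step 5: enter (1,3), '/' deflects right->up, move up to (0,3)
Step 6: enter (0,3), '.' pass, move up to (-1,3)
Step 7: at (-1,3) — EXIT via top edge, pos 3
Distinct cells visited: 6 (path length 6)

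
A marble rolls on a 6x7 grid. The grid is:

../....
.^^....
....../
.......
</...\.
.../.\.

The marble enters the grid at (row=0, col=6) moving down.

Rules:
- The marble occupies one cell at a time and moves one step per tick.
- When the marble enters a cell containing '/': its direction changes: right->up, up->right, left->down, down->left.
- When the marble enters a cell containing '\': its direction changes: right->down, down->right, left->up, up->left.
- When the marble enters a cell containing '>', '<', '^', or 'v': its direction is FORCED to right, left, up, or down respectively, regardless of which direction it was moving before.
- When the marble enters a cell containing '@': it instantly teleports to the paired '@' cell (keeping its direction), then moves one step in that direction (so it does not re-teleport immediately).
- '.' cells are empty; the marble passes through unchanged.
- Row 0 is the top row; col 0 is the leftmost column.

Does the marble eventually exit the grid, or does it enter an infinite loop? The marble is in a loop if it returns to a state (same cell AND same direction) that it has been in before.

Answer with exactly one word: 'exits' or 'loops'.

Step 1: enter (0,6), '.' pass, move down to (1,6)
Step 2: enter (1,6), '.' pass, move down to (2,6)
Step 3: enter (2,6), '/' deflects down->left, move left to (2,5)
Step 4: enter (2,5), '.' pass, move left to (2,4)
Step 5: enter (2,4), '.' pass, move left to (2,3)
Step 6: enter (2,3), '.' pass, move left to (2,2)
Step 7: enter (2,2), '.' pass, move left to (2,1)
Step 8: enter (2,1), '.' pass, move left to (2,0)
Step 9: enter (2,0), '.' pass, move left to (2,-1)
Step 10: at (2,-1) — EXIT via left edge, pos 2

Answer: exits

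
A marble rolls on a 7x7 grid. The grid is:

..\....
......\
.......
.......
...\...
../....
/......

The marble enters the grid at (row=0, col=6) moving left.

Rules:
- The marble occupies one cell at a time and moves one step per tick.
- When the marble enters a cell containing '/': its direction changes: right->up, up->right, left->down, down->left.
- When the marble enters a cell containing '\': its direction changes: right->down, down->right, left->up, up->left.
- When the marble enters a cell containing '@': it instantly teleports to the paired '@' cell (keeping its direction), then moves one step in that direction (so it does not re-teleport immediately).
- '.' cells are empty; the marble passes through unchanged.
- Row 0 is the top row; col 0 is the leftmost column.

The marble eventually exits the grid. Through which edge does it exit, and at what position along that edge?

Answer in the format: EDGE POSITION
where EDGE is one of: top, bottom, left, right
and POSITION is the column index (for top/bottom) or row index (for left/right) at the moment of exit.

Step 1: enter (0,6), '.' pass, move left to (0,5)
Step 2: enter (0,5), '.' pass, move left to (0,4)
Step 3: enter (0,4), '.' pass, move left to (0,3)
Step 4: enter (0,3), '.' pass, move left to (0,2)
Step 5: enter (0,2), '\' deflects left->up, move up to (-1,2)
Step 6: at (-1,2) — EXIT via top edge, pos 2

Answer: top 2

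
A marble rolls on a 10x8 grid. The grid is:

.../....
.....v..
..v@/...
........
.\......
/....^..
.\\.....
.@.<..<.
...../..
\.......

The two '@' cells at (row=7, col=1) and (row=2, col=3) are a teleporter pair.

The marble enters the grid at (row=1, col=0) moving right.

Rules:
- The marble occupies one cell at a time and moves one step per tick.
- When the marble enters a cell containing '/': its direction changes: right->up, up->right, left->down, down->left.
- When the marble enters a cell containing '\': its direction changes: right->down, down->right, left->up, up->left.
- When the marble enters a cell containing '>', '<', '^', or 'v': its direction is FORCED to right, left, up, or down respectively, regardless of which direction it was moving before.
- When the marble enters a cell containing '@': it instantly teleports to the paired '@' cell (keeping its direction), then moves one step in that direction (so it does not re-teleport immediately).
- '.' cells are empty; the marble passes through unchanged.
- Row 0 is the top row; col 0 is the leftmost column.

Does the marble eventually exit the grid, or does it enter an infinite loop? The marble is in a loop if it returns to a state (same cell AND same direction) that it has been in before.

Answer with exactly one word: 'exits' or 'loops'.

Step 1: enter (1,0), '.' pass, move right to (1,1)
Step 2: enter (1,1), '.' pass, move right to (1,2)
Step 3: enter (1,2), '.' pass, move right to (1,3)
Step 4: enter (1,3), '.' pass, move right to (1,4)
Step 5: enter (1,4), '.' pass, move right to (1,5)
Step 6: enter (1,5), 'v' forces right->down, move down to (2,5)
Step 7: enter (2,5), '.' pass, move down to (3,5)
Step 8: enter (3,5), '.' pass, move down to (4,5)
Step 9: enter (4,5), '.' pass, move down to (5,5)
Step 10: enter (5,5), '^' forces down->up, move up to (4,5)
Step 11: enter (4,5), '.' pass, move up to (3,5)
Step 12: enter (3,5), '.' pass, move up to (2,5)
Step 13: enter (2,5), '.' pass, move up to (1,5)
Step 14: enter (1,5), 'v' forces up->down, move down to (2,5)
Step 15: at (2,5) dir=down — LOOP DETECTED (seen before)

Answer: loops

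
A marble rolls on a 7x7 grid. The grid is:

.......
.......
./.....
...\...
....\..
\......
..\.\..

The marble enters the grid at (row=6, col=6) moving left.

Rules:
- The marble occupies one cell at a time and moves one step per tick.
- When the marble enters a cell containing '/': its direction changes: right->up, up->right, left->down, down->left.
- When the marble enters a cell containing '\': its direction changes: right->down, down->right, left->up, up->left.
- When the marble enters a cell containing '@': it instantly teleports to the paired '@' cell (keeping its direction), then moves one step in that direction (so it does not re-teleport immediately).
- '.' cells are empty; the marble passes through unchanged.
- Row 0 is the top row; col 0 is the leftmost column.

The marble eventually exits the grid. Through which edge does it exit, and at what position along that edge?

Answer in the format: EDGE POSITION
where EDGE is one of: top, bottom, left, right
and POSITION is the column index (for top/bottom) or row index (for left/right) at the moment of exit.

Answer: left 4

Derivation:
Step 1: enter (6,6), '.' pass, move left to (6,5)
Step 2: enter (6,5), '.' pass, move left to (6,4)
Step 3: enter (6,4), '\' deflects left->up, move up to (5,4)
Step 4: enter (5,4), '.' pass, move up to (4,4)
Step 5: enter (4,4), '\' deflects up->left, move left to (4,3)
Step 6: enter (4,3), '.' pass, move left to (4,2)
Step 7: enter (4,2), '.' pass, move left to (4,1)
Step 8: enter (4,1), '.' pass, move left to (4,0)
Step 9: enter (4,0), '.' pass, move left to (4,-1)
Step 10: at (4,-1) — EXIT via left edge, pos 4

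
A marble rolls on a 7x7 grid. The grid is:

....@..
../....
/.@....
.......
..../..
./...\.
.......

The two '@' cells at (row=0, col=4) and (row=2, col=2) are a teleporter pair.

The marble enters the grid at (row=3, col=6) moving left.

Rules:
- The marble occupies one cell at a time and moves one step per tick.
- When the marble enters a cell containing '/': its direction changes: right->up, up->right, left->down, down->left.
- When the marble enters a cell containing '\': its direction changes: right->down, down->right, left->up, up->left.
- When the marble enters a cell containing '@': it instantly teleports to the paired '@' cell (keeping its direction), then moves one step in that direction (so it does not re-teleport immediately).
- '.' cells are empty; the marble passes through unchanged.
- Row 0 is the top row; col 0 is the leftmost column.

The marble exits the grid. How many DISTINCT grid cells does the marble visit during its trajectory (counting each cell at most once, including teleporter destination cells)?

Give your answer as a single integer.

Step 1: enter (3,6), '.' pass, move left to (3,5)
Step 2: enter (3,5), '.' pass, move left to (3,4)
Step 3: enter (3,4), '.' pass, move left to (3,3)
Step 4: enter (3,3), '.' pass, move left to (3,2)
Step 5: enter (3,2), '.' pass, move left to (3,1)
Step 6: enter (3,1), '.' pass, move left to (3,0)
Step 7: enter (3,0), '.' pass, move left to (3,-1)
Step 8: at (3,-1) — EXIT via left edge, pos 3
Distinct cells visited: 7 (path length 7)

Answer: 7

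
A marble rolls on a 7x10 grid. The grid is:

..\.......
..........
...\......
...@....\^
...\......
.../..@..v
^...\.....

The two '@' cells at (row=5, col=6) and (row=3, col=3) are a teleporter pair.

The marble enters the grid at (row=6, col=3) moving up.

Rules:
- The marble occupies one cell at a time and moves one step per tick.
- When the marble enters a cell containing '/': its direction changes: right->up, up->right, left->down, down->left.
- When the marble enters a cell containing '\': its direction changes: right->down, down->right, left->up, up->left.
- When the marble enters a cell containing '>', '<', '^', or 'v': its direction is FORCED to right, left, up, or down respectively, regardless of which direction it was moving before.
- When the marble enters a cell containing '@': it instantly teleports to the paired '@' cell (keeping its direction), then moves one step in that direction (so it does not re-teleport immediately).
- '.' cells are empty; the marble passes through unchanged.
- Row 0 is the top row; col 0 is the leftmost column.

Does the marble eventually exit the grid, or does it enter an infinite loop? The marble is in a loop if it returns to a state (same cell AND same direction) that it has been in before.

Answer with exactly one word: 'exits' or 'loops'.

Answer: exits

Derivation:
Step 1: enter (6,3), '.' pass, move up to (5,3)
Step 2: enter (5,3), '/' deflects up->right, move right to (5,4)
Step 3: enter (5,4), '.' pass, move right to (5,5)
Step 4: enter (5,5), '.' pass, move right to (5,6)
Step 5: enter (5,6), '@' teleport (5,6)->(3,3), also enter (3,3), move right to (3,4)
Step 6: enter (3,4), '.' pass, move right to (3,5)
Step 7: enter (3,5), '.' pass, move right to (3,6)
Step 8: enter (3,6), '.' pass, move right to (3,7)
Step 9: enter (3,7), '.' pass, move right to (3,8)
Step 10: enter (3,8), '\' deflects right->down, move down to (4,8)
Step 11: enter (4,8), '.' pass, move down to (5,8)
Step 12: enter (5,8), '.' pass, move down to (6,8)
Step 13: enter (6,8), '.' pass, move down to (7,8)
Step 14: at (7,8) — EXIT via bottom edge, pos 8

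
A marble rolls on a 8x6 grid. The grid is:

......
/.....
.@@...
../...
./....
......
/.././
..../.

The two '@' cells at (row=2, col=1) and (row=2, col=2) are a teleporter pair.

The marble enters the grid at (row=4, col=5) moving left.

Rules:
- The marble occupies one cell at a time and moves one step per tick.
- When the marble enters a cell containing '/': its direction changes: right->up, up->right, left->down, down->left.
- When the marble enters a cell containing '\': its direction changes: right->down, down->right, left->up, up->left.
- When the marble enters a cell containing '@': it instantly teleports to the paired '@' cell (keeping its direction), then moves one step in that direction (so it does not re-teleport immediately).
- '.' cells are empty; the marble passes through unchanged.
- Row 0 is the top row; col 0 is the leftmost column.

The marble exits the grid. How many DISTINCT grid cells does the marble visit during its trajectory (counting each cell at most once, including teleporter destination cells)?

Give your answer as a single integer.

Answer: 8

Derivation:
Step 1: enter (4,5), '.' pass, move left to (4,4)
Step 2: enter (4,4), '.' pass, move left to (4,3)
Step 3: enter (4,3), '.' pass, move left to (4,2)
Step 4: enter (4,2), '.' pass, move left to (4,1)
Step 5: enter (4,1), '/' deflects left->down, move down to (5,1)
Step 6: enter (5,1), '.' pass, move down to (6,1)
Step 7: enter (6,1), '.' pass, move down to (7,1)
Step 8: enter (7,1), '.' pass, move down to (8,1)
Step 9: at (8,1) — EXIT via bottom edge, pos 1
Distinct cells visited: 8 (path length 8)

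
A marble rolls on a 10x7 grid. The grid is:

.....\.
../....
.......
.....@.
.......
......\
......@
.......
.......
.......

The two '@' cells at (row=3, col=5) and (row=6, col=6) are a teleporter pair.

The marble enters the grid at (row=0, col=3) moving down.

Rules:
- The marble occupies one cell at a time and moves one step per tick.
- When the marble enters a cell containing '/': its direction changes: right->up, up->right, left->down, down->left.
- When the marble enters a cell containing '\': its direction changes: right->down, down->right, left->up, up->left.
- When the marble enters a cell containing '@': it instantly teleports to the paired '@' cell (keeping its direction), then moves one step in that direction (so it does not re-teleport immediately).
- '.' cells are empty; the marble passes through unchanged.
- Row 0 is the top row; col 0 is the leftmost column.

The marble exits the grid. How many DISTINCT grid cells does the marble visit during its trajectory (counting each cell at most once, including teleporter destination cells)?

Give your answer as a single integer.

Answer: 10

Derivation:
Step 1: enter (0,3), '.' pass, move down to (1,3)
Step 2: enter (1,3), '.' pass, move down to (2,3)
Step 3: enter (2,3), '.' pass, move down to (3,3)
Step 4: enter (3,3), '.' pass, move down to (4,3)
Step 5: enter (4,3), '.' pass, move down to (5,3)
Step 6: enter (5,3), '.' pass, move down to (6,3)
Step 7: enter (6,3), '.' pass, move down to (7,3)
Step 8: enter (7,3), '.' pass, move down to (8,3)
Step 9: enter (8,3), '.' pass, move down to (9,3)
Step 10: enter (9,3), '.' pass, move down to (10,3)
Step 11: at (10,3) — EXIT via bottom edge, pos 3
Distinct cells visited: 10 (path length 10)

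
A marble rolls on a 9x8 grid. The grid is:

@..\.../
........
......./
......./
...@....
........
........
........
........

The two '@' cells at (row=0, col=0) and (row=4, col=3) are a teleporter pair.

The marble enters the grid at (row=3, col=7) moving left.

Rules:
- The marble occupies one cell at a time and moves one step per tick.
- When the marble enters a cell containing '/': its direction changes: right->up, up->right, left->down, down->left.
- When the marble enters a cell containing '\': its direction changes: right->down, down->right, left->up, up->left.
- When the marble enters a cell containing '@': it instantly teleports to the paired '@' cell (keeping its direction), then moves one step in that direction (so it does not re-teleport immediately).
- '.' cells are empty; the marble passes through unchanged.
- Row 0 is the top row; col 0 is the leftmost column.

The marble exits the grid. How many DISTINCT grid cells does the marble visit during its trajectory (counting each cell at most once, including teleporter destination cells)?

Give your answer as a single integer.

Step 1: enter (3,7), '/' deflects left->down, move down to (4,7)
Step 2: enter (4,7), '.' pass, move down to (5,7)
Step 3: enter (5,7), '.' pass, move down to (6,7)
Step 4: enter (6,7), '.' pass, move down to (7,7)
Step 5: enter (7,7), '.' pass, move down to (8,7)
Step 6: enter (8,7), '.' pass, move down to (9,7)
Step 7: at (9,7) — EXIT via bottom edge, pos 7
Distinct cells visited: 6 (path length 6)

Answer: 6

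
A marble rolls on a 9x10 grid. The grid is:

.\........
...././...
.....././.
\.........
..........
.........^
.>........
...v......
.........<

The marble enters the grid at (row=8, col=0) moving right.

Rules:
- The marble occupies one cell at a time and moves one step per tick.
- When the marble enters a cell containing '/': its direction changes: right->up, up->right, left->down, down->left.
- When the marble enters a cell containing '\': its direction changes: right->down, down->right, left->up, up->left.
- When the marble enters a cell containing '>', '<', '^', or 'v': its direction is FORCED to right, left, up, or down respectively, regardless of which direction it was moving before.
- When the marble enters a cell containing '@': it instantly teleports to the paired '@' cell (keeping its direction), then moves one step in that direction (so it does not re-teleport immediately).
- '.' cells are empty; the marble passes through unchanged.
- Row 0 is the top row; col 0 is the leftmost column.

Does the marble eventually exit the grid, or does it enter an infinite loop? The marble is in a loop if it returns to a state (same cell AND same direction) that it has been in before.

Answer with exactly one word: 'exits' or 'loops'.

Answer: exits

Derivation:
Step 1: enter (8,0), '.' pass, move right to (8,1)
Step 2: enter (8,1), '.' pass, move right to (8,2)
Step 3: enter (8,2), '.' pass, move right to (8,3)
Step 4: enter (8,3), '.' pass, move right to (8,4)
Step 5: enter (8,4), '.' pass, move right to (8,5)
Step 6: enter (8,5), '.' pass, move right to (8,6)
Step 7: enter (8,6), '.' pass, move right to (8,7)
Step 8: enter (8,7), '.' pass, move right to (8,8)
Step 9: enter (8,8), '.' pass, move right to (8,9)
Step 10: enter (8,9), '<' forces right->left, move left to (8,8)
Step 11: enter (8,8), '.' pass, move left to (8,7)
Step 12: enter (8,7), '.' pass, move left to (8,6)
Step 13: enter (8,6), '.' pass, move left to (8,5)
Step 14: enter (8,5), '.' pass, move left to (8,4)
Step 15: enter (8,4), '.' pass, move left to (8,3)
Step 16: enter (8,3), '.' pass, move left to (8,2)
Step 17: enter (8,2), '.' pass, move left to (8,1)
Step 18: enter (8,1), '.' pass, move left to (8,0)
Step 19: enter (8,0), '.' pass, move left to (8,-1)
Step 20: at (8,-1) — EXIT via left edge, pos 8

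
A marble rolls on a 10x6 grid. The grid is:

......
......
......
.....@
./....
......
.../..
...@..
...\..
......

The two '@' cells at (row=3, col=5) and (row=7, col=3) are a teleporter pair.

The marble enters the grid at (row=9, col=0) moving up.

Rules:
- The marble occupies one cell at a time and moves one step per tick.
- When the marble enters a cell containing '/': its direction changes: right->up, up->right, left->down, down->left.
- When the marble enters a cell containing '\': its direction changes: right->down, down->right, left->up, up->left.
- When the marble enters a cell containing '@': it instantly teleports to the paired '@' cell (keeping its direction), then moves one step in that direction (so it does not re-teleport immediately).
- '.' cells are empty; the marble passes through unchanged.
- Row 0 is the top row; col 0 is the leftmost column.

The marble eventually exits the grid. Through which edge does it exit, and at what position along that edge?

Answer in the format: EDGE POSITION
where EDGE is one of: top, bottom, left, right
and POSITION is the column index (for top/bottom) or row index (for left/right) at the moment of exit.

Step 1: enter (9,0), '.' pass, move up to (8,0)
Step 2: enter (8,0), '.' pass, move up to (7,0)
Step 3: enter (7,0), '.' pass, move up to (6,0)
Step 4: enter (6,0), '.' pass, move up to (5,0)
Step 5: enter (5,0), '.' pass, move up to (4,0)
Step 6: enter (4,0), '.' pass, move up to (3,0)
Step 7: enter (3,0), '.' pass, move up to (2,0)
Step 8: enter (2,0), '.' pass, move up to (1,0)
Step 9: enter (1,0), '.' pass, move up to (0,0)
Step 10: enter (0,0), '.' pass, move up to (-1,0)
Step 11: at (-1,0) — EXIT via top edge, pos 0

Answer: top 0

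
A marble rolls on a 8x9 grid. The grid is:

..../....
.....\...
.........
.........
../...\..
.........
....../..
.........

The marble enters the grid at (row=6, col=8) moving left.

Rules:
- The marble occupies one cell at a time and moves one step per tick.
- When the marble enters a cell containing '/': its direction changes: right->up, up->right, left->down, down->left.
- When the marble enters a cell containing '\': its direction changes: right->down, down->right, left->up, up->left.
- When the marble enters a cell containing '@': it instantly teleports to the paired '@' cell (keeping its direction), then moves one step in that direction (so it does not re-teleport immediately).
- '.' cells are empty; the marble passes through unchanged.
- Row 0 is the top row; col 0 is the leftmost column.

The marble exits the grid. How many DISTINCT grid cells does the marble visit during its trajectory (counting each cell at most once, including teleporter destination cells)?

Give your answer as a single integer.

Step 1: enter (6,8), '.' pass, move left to (6,7)
Step 2: enter (6,7), '.' pass, move left to (6,6)
Step 3: enter (6,6), '/' deflects left->down, move down to (7,6)
Step 4: enter (7,6), '.' pass, move down to (8,6)
Step 5: at (8,6) — EXIT via bottom edge, pos 6
Distinct cells visited: 4 (path length 4)

Answer: 4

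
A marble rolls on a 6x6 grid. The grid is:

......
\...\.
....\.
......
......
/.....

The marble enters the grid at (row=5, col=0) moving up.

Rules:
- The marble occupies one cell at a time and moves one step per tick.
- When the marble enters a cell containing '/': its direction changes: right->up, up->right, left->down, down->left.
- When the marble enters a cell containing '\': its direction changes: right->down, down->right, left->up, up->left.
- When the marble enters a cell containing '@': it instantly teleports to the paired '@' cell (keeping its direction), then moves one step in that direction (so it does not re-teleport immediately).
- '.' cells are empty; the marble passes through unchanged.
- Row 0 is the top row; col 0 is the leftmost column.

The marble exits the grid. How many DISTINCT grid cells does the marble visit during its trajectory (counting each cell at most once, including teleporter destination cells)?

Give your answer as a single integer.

Step 1: enter (5,0), '/' deflects up->right, move right to (5,1)
Step 2: enter (5,1), '.' pass, move right to (5,2)
Step 3: enter (5,2), '.' pass, move right to (5,3)
Step 4: enter (5,3), '.' pass, move right to (5,4)
Step 5: enter (5,4), '.' pass, move right to (5,5)
Step 6: enter (5,5), '.' pass, move right to (5,6)
Step 7: at (5,6) — EXIT via right edge, pos 5
Distinct cells visited: 6 (path length 6)

Answer: 6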